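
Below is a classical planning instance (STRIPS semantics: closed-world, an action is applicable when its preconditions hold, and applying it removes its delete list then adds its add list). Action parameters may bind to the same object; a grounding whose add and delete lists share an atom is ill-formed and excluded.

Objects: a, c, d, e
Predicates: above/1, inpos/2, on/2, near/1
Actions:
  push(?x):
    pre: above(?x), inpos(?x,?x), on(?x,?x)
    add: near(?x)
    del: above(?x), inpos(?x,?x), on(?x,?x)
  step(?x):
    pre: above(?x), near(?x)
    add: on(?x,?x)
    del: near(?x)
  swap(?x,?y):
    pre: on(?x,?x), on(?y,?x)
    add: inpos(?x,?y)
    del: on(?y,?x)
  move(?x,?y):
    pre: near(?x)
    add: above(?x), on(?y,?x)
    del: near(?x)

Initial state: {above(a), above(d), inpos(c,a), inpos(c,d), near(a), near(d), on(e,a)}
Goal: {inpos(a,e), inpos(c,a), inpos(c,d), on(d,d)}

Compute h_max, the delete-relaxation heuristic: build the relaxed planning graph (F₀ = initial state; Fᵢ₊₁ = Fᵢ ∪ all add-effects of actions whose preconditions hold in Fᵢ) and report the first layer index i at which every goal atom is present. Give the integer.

2

F0 = init (7 atoms)
F1 = F0 ∪ {on(a,a), on(a,d), on(c,a), on(c,d), on(d,a), on(d,d), on(e,d)}  (14 atoms)
F2 = F1 ∪ {inpos(a,a), inpos(a,c), inpos(a,d), inpos(a,e), inpos(d,a), inpos(d,c), inpos(d,d), inpos(d,e)}  (22 atoms)
goal ⊆ F2  ⇒  h_max = 2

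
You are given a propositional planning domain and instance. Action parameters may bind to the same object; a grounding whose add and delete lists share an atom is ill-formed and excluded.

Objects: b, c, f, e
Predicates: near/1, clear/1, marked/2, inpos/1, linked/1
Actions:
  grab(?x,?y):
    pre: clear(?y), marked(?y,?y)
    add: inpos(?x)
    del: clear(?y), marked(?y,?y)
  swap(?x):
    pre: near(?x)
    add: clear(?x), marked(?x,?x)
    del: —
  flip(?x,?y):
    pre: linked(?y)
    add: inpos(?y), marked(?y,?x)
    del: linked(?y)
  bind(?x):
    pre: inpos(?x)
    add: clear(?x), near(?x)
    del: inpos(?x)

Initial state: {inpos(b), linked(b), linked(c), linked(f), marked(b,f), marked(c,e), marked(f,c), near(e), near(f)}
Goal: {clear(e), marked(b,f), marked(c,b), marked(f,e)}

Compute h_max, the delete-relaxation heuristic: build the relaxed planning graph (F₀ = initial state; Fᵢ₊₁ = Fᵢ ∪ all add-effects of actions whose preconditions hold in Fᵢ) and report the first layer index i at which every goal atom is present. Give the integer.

F0 = init (9 atoms)
F1 = F0 ∪ {clear(b), clear(e), clear(f), inpos(c), inpos(f), marked(b,b), marked(b,c), marked(b,e), marked(c,b), marked(c,c), marked(c,f), marked(e,e), marked(f,b), marked(f,e), marked(f,f), near(b)}  (25 atoms)
goal ⊆ F1  ⇒  h_max = 1

1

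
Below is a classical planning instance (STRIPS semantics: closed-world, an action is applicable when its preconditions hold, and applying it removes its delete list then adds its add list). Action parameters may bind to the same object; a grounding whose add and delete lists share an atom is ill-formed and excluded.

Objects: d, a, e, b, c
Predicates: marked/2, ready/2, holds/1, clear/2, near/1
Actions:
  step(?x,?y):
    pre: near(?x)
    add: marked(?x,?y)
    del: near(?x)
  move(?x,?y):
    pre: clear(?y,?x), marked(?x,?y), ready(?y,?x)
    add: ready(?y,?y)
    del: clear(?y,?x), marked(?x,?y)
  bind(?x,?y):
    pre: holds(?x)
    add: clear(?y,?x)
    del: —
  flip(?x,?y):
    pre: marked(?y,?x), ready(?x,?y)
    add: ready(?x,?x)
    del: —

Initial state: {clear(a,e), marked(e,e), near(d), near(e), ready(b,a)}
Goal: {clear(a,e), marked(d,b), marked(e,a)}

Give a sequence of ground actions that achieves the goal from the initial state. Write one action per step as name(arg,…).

step(d,b); step(e,a)

1. step(d,b)  →  {clear(a,e), marked(d,b), marked(e,e), near(e), ready(b,a)}
2. step(e,a)  →  {clear(a,e), marked(d,b), marked(e,a), marked(e,e), ready(b,a)}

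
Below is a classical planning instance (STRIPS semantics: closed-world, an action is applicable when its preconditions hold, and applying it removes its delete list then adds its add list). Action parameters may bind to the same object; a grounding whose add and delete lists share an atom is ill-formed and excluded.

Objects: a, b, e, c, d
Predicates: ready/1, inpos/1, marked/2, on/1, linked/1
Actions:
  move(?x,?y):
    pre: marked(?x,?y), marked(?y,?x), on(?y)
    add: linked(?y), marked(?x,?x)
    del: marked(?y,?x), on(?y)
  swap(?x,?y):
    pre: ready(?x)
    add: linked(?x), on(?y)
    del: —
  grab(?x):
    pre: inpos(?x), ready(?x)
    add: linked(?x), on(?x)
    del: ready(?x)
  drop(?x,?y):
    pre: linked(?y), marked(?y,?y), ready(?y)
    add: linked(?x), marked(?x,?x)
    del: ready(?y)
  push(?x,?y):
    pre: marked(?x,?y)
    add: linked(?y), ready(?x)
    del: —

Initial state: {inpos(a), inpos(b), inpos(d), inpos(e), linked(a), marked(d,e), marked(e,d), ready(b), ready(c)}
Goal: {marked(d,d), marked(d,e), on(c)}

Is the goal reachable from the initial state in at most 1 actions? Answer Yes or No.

No

1. swap(b,e)  →  {inpos(a), inpos(b), inpos(d), inpos(e), linked(a), linked(b), marked(d,e), marked(e,d), on(e), ready(b), ready(c)}
2. move(d,e)  →  {inpos(a), inpos(b), inpos(d), inpos(e), linked(a), linked(b), linked(e), marked(d,d), marked(d,e), ready(b), ready(c)}
3. swap(b,c)  →  {inpos(a), inpos(b), inpos(d), inpos(e), linked(a), linked(b), linked(e), marked(d,d), marked(d,e), on(c), ready(b), ready(c)}
optimal plan length = 3; 3 > 1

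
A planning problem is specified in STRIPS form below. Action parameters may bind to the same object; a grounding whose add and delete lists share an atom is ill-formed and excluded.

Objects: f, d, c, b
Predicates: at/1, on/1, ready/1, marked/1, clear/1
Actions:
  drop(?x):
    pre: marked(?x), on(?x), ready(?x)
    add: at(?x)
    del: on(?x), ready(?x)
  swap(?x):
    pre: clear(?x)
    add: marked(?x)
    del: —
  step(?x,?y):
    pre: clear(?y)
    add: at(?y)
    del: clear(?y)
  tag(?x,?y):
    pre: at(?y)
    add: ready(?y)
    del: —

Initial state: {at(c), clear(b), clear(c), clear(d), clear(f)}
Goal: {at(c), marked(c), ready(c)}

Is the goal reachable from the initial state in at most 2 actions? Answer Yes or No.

1. swap(c)  →  {at(c), clear(b), clear(c), clear(d), clear(f), marked(c)}
2. tag(f,c)  →  {at(c), clear(b), clear(c), clear(d), clear(f), marked(c), ready(c)}
optimal plan length = 2; 2 ≤ 2

Yes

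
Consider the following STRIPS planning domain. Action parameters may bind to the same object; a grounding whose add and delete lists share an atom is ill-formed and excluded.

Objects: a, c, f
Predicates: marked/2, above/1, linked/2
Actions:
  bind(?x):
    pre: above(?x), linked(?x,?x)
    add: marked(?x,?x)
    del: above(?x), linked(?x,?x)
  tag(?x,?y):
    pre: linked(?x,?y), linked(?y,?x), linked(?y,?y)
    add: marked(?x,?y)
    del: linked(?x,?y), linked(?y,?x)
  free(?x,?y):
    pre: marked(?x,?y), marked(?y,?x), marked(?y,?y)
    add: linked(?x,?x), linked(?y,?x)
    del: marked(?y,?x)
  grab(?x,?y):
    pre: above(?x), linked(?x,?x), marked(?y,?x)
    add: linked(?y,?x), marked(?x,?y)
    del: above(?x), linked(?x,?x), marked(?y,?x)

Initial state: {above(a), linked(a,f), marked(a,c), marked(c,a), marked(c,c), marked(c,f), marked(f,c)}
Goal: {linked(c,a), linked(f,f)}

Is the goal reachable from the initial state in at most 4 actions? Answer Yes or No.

Yes

1. free(a,c)  →  {above(a), linked(a,a), linked(a,f), linked(c,a), marked(a,c), marked(c,c), marked(c,f), marked(f,c)}
2. free(f,c)  →  {above(a), linked(a,a), linked(a,f), linked(c,a), linked(c,f), linked(f,f), marked(a,c), marked(c,c), marked(f,c)}
optimal plan length = 2; 2 ≤ 4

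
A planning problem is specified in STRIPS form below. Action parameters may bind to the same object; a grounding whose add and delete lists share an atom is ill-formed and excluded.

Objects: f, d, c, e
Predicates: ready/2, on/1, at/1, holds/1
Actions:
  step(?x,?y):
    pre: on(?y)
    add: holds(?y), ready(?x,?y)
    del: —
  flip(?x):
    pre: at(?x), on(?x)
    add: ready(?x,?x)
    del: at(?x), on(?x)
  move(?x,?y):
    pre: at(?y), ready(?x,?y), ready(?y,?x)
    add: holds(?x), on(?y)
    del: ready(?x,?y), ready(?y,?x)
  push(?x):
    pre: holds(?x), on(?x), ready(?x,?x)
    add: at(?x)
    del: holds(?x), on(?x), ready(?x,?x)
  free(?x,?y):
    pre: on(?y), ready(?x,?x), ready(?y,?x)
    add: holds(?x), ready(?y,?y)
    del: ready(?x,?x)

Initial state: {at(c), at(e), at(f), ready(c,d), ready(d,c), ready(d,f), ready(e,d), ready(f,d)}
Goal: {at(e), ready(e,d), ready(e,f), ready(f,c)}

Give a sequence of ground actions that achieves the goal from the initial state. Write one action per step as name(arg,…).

1. move(d,f)  →  {at(c), at(e), at(f), holds(d), on(f), ready(c,d), ready(d,c), ready(e,d)}
2. step(e,f)  →  {at(c), at(e), at(f), holds(d), holds(f), on(f), ready(c,d), ready(d,c), ready(e,d), ready(e,f)}
3. move(d,c)  →  {at(c), at(e), at(f), holds(d), holds(f), on(c), on(f), ready(e,d), ready(e,f)}
4. step(f,c)  →  {at(c), at(e), at(f), holds(c), holds(d), holds(f), on(c), on(f), ready(e,d), ready(e,f), ready(f,c)}

move(d,f); step(e,f); move(d,c); step(f,c)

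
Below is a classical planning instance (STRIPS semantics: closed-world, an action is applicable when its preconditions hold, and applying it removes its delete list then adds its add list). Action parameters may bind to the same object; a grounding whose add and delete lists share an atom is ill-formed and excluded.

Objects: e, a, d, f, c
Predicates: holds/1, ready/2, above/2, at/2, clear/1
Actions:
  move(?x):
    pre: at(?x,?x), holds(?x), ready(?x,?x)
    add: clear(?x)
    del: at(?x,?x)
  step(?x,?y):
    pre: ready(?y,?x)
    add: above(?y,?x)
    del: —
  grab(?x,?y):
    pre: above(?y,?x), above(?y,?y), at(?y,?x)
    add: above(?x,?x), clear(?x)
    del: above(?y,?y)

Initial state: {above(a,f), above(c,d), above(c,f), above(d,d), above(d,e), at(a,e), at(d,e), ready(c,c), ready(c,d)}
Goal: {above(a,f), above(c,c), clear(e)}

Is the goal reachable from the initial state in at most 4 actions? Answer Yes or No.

Yes

1. step(c,c)  →  {above(a,f), above(c,c), above(c,d), above(c,f), above(d,d), above(d,e), at(a,e), at(d,e), ready(c,c), ready(c,d)}
2. grab(e,d)  →  {above(a,f), above(c,c), above(c,d), above(c,f), above(d,e), above(e,e), at(a,e), at(d,e), clear(e), ready(c,c), ready(c,d)}
optimal plan length = 2; 2 ≤ 4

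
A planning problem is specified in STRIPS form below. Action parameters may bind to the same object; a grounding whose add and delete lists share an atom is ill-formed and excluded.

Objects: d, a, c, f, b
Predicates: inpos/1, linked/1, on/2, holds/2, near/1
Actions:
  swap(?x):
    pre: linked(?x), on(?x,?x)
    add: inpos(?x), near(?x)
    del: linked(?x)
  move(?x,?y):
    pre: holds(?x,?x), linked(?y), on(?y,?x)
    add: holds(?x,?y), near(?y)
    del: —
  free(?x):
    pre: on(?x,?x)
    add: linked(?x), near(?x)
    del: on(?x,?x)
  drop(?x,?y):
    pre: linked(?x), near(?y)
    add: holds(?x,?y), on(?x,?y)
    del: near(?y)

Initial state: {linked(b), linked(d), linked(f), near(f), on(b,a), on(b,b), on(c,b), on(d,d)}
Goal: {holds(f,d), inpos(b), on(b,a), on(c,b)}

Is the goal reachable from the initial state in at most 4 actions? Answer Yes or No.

1. swap(d)  →  {inpos(d), linked(b), linked(f), near(d), near(f), on(b,a), on(b,b), on(c,b), on(d,d)}
2. swap(b)  →  {inpos(b), inpos(d), linked(f), near(b), near(d), near(f), on(b,a), on(b,b), on(c,b), on(d,d)}
3. drop(f,d)  →  {holds(f,d), inpos(b), inpos(d), linked(f), near(b), near(f), on(b,a), on(b,b), on(c,b), on(d,d), on(f,d)}
optimal plan length = 3; 3 ≤ 4

Yes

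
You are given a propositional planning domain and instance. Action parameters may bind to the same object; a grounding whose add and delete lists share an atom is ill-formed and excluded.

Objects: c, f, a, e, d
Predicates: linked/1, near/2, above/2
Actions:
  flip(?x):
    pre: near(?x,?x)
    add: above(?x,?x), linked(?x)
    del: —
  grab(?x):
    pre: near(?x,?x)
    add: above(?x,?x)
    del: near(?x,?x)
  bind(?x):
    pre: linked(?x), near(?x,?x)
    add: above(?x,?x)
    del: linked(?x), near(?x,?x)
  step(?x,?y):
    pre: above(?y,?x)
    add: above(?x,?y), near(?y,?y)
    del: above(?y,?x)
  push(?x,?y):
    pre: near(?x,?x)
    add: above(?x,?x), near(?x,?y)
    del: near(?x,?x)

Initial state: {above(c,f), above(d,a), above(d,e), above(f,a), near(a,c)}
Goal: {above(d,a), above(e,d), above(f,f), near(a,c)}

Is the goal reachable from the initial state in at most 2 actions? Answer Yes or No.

No

1. step(a,f)  →  {above(a,f), above(c,f), above(d,a), above(d,e), near(a,c), near(f,f)}
2. flip(f)  →  {above(a,f), above(c,f), above(d,a), above(d,e), above(f,f), linked(f), near(a,c), near(f,f)}
3. step(e,d)  →  {above(a,f), above(c,f), above(d,a), above(e,d), above(f,f), linked(f), near(a,c), near(d,d), near(f,f)}
optimal plan length = 3; 3 > 2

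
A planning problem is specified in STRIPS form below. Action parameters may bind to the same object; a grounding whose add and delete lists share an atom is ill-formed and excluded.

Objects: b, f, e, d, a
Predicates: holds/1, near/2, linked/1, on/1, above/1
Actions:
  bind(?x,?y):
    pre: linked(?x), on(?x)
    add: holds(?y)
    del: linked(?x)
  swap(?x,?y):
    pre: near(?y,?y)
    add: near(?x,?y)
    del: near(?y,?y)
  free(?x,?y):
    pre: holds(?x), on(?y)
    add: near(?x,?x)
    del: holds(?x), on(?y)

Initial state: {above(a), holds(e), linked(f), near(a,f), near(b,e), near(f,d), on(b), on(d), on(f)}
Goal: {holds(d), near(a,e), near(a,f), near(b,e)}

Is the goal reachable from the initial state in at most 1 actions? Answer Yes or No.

No

1. bind(f,d)  →  {above(a), holds(d), holds(e), near(a,f), near(b,e), near(f,d), on(b), on(d), on(f)}
2. free(e,b)  →  {above(a), holds(d), near(a,f), near(b,e), near(e,e), near(f,d), on(d), on(f)}
3. swap(a,e)  →  {above(a), holds(d), near(a,e), near(a,f), near(b,e), near(f,d), on(d), on(f)}
optimal plan length = 3; 3 > 1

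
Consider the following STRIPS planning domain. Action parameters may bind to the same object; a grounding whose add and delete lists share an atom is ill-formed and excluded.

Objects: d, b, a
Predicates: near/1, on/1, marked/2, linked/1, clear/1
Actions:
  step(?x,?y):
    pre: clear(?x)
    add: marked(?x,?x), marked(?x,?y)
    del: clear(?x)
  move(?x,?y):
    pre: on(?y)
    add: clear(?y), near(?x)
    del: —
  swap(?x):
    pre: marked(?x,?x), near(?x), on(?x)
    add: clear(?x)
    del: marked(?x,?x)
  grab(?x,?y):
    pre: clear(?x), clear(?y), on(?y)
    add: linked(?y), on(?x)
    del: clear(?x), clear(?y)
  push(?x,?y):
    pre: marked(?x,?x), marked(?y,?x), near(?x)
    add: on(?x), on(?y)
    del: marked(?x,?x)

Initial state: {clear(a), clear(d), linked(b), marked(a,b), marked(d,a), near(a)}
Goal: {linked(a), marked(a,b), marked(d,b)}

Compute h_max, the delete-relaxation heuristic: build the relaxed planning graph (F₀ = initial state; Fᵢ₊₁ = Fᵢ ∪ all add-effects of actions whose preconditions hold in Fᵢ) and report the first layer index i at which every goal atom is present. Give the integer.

3

F0 = init (6 atoms)
F1 = F0 ∪ {marked(a,a), marked(a,d), marked(d,b), marked(d,d)}  (10 atoms)
F2 = F1 ∪ {on(a), on(d)}  (12 atoms)
F3 = F2 ∪ {linked(a), linked(d), near(b), near(d)}  (16 atoms)
goal ⊆ F3  ⇒  h_max = 3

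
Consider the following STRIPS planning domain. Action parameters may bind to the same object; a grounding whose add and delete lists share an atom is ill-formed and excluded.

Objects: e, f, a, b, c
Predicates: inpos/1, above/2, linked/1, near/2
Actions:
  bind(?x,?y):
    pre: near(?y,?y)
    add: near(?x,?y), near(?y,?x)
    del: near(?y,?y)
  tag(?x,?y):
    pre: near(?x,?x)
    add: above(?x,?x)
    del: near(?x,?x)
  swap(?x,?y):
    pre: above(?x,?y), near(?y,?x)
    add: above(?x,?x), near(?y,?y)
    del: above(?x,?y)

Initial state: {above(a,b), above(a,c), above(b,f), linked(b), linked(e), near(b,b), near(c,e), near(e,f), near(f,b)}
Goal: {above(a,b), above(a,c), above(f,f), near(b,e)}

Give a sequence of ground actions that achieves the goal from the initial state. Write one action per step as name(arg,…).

1. bind(e,b)  →  {above(a,b), above(a,c), above(b,f), linked(b), linked(e), near(b,e), near(c,e), near(e,b), near(e,f), near(f,b)}
2. swap(b,f)  →  {above(a,b), above(a,c), above(b,b), linked(b), linked(e), near(b,e), near(c,e), near(e,b), near(e,f), near(f,b), near(f,f)}
3. tag(f,e)  →  {above(a,b), above(a,c), above(b,b), above(f,f), linked(b), linked(e), near(b,e), near(c,e), near(e,b), near(e,f), near(f,b)}

bind(e,b); swap(b,f); tag(f,e)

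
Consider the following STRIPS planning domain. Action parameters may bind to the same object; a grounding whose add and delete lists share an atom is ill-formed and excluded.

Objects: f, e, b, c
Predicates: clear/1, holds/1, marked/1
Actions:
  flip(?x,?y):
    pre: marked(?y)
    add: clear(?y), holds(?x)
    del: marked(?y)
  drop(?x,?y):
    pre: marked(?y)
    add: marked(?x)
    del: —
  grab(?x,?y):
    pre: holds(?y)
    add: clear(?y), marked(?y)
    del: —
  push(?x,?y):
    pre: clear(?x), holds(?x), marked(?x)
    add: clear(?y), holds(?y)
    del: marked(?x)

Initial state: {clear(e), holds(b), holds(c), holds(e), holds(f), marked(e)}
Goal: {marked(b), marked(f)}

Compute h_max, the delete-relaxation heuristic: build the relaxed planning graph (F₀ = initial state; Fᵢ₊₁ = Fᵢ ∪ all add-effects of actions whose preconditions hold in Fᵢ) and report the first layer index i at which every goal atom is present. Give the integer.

F0 = init (6 atoms)
F1 = F0 ∪ {clear(b), clear(c), clear(f), marked(b), marked(c), marked(f)}  (12 atoms)
goal ⊆ F1  ⇒  h_max = 1

1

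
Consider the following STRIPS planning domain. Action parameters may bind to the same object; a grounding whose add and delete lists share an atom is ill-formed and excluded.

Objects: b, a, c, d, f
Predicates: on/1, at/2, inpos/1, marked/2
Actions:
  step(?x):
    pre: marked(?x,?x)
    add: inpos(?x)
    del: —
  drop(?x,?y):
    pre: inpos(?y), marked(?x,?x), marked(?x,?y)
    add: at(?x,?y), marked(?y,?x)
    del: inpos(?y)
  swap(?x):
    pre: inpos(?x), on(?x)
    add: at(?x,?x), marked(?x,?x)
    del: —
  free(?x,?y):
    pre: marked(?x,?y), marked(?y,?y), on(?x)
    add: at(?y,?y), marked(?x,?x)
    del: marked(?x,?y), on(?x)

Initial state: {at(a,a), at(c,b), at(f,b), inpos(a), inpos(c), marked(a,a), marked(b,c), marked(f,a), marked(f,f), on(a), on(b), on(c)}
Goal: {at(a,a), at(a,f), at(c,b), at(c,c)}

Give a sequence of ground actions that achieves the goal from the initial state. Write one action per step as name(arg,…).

1. step(f)  →  {at(a,a), at(c,b), at(f,b), inpos(a), inpos(c), inpos(f), marked(a,a), marked(b,c), marked(f,a), marked(f,f), on(a), on(b), on(c)}
2. drop(f,a)  →  {at(a,a), at(c,b), at(f,a), at(f,b), inpos(c), inpos(f), marked(a,a), marked(a,f), marked(b,c), marked(f,a), marked(f,f), on(a), on(b), on(c)}
3. drop(a,f)  →  {at(a,a), at(a,f), at(c,b), at(f,a), at(f,b), inpos(c), marked(a,a), marked(a,f), marked(b,c), marked(f,a), marked(f,f), on(a), on(b), on(c)}
4. swap(c)  →  {at(a,a), at(a,f), at(c,b), at(c,c), at(f,a), at(f,b), inpos(c), marked(a,a), marked(a,f), marked(b,c), marked(c,c), marked(f,a), marked(f,f), on(a), on(b), on(c)}

step(f); drop(f,a); drop(a,f); swap(c)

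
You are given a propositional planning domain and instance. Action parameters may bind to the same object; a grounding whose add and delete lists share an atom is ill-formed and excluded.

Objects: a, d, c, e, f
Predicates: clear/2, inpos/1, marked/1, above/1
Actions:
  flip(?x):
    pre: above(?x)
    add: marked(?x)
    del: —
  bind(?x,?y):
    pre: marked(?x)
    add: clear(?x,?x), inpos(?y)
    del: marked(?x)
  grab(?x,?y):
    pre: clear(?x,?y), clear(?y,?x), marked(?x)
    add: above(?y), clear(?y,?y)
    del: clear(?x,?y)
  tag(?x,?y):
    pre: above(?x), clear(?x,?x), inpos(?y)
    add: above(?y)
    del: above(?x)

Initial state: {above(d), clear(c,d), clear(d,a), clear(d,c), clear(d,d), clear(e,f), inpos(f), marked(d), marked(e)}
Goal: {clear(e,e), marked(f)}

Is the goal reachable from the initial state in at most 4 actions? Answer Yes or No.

Yes

1. bind(e,a)  →  {above(d), clear(c,d), clear(d,a), clear(d,c), clear(d,d), clear(e,e), clear(e,f), inpos(a), inpos(f), marked(d)}
2. tag(d,f)  →  {above(f), clear(c,d), clear(d,a), clear(d,c), clear(d,d), clear(e,e), clear(e,f), inpos(a), inpos(f), marked(d)}
3. flip(f)  →  {above(f), clear(c,d), clear(d,a), clear(d,c), clear(d,d), clear(e,e), clear(e,f), inpos(a), inpos(f), marked(d), marked(f)}
optimal plan length = 3; 3 ≤ 4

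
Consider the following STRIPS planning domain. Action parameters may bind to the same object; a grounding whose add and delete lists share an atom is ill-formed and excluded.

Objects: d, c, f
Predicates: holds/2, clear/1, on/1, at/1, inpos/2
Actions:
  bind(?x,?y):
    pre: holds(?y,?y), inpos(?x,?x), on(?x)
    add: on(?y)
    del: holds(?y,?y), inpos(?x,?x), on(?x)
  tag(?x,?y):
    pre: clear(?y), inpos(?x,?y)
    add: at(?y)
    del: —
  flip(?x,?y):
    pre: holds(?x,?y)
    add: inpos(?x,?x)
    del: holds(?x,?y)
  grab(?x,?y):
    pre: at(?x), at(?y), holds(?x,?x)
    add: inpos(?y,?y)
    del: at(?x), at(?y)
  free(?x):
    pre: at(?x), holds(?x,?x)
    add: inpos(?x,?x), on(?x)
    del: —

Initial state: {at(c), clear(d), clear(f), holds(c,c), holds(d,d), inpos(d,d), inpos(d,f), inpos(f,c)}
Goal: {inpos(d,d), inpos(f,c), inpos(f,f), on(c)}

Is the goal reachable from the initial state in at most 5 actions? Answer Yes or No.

Yes

1. tag(d,f)  →  {at(c), at(f), clear(d), clear(f), holds(c,c), holds(d,d), inpos(d,d), inpos(d,f), inpos(f,c)}
2. free(c)  →  {at(c), at(f), clear(d), clear(f), holds(c,c), holds(d,d), inpos(c,c), inpos(d,d), inpos(d,f), inpos(f,c), on(c)}
3. grab(c,f)  →  {clear(d), clear(f), holds(c,c), holds(d,d), inpos(c,c), inpos(d,d), inpos(d,f), inpos(f,c), inpos(f,f), on(c)}
optimal plan length = 3; 3 ≤ 5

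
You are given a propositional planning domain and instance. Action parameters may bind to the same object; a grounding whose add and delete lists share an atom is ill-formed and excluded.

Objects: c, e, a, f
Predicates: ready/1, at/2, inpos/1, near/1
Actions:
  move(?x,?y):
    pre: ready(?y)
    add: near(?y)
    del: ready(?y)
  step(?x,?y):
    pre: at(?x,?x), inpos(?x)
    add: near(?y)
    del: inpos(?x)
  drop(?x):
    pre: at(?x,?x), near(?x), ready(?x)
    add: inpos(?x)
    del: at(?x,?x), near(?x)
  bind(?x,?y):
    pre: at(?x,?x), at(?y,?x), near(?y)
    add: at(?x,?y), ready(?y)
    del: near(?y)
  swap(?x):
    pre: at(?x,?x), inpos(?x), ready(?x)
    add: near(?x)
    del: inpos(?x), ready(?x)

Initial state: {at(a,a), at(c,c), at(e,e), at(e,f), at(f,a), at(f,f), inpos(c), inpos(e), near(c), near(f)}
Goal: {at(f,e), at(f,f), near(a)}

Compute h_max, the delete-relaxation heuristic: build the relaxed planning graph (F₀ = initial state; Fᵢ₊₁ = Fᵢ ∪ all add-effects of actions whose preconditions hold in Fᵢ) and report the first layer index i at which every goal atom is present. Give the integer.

F0 = init (10 atoms)
F1 = F0 ∪ {at(a,f), near(a), near(e), ready(c), ready(f)}  (15 atoms)
F2 = F1 ∪ {at(f,e), inpos(f), ready(a), ready(e)}  (19 atoms)
goal ⊆ F2  ⇒  h_max = 2

2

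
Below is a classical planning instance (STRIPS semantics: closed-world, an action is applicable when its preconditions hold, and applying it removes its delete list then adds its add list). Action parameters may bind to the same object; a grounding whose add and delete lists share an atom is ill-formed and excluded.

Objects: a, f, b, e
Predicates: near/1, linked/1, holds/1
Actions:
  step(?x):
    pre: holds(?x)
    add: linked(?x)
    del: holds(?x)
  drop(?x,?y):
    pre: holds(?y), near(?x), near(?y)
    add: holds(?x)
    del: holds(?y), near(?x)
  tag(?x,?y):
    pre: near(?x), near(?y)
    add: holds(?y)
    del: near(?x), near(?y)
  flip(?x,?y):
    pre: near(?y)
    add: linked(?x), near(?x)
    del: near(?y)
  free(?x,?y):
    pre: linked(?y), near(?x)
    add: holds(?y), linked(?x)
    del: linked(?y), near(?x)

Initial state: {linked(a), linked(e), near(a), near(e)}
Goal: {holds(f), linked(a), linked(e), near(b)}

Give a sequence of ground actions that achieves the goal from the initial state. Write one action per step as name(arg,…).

1. flip(f,a)  →  {linked(a), linked(e), linked(f), near(e), near(f)}
2. tag(f,f)  →  {holds(f), linked(a), linked(e), linked(f), near(e)}
3. flip(b,e)  →  {holds(f), linked(a), linked(b), linked(e), linked(f), near(b)}

flip(f,a); tag(f,f); flip(b,e)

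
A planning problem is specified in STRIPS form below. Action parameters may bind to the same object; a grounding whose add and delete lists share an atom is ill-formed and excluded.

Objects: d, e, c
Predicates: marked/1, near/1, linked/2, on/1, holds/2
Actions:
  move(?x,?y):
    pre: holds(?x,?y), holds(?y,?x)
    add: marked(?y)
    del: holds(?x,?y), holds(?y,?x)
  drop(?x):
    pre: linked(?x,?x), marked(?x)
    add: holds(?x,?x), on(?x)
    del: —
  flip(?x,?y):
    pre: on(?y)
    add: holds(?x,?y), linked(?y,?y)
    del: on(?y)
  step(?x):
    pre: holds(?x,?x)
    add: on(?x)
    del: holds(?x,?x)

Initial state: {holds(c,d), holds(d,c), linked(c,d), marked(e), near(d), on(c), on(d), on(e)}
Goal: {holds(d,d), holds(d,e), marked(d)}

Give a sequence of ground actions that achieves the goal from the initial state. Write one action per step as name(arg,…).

1. move(c,d)  →  {linked(c,d), marked(d), marked(e), near(d), on(c), on(d), on(e)}
2. flip(d,d)  →  {holds(d,d), linked(c,d), linked(d,d), marked(d), marked(e), near(d), on(c), on(e)}
3. flip(d,e)  →  {holds(d,d), holds(d,e), linked(c,d), linked(d,d), linked(e,e), marked(d), marked(e), near(d), on(c)}

move(c,d); flip(d,d); flip(d,e)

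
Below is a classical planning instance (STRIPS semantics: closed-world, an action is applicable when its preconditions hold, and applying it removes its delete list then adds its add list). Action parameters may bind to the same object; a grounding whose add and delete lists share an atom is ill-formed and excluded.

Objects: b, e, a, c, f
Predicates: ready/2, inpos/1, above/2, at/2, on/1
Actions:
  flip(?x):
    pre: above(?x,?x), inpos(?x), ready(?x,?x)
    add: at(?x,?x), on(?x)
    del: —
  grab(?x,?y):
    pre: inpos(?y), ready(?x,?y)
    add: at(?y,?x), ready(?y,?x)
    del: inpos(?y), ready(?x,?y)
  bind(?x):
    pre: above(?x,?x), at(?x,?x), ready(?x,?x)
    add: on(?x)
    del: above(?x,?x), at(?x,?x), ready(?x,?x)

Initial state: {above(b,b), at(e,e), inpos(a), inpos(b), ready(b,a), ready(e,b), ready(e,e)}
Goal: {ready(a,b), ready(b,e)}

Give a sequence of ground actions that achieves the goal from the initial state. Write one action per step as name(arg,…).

grab(b,a); grab(e,b)

1. grab(b,a)  →  {above(b,b), at(a,b), at(e,e), inpos(b), ready(a,b), ready(e,b), ready(e,e)}
2. grab(e,b)  →  {above(b,b), at(a,b), at(b,e), at(e,e), ready(a,b), ready(b,e), ready(e,e)}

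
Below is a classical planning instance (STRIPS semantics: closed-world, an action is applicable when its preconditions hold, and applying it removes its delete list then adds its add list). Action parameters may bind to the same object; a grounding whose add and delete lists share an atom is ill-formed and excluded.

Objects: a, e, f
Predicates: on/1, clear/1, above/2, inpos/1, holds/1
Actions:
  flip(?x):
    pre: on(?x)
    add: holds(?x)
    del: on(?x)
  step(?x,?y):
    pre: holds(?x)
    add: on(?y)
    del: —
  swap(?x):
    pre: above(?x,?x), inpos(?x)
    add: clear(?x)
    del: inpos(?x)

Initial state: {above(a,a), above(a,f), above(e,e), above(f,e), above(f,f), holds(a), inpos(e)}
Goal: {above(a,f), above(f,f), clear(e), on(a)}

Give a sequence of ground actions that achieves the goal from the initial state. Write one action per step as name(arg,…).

1. step(a,a)  →  {above(a,a), above(a,f), above(e,e), above(f,e), above(f,f), holds(a), inpos(e), on(a)}
2. swap(e)  →  {above(a,a), above(a,f), above(e,e), above(f,e), above(f,f), clear(e), holds(a), on(a)}

step(a,a); swap(e)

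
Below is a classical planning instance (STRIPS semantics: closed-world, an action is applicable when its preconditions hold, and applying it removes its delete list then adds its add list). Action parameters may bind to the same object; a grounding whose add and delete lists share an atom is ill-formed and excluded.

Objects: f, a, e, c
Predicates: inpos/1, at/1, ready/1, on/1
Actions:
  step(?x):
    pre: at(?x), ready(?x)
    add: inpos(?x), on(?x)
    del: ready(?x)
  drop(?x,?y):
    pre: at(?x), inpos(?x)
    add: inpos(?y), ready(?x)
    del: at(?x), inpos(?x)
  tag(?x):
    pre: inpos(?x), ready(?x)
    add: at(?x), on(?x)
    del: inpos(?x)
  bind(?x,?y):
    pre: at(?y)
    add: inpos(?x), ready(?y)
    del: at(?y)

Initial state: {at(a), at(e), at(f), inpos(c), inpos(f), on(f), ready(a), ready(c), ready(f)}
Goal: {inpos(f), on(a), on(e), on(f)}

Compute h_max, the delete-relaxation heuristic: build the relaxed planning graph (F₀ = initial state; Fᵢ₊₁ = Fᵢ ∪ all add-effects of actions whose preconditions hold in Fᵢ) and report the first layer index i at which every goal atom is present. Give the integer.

2

F0 = init (9 atoms)
F1 = F0 ∪ {at(c), inpos(a), inpos(e), on(a), on(c), ready(e)}  (15 atoms)
F2 = F1 ∪ {on(e)}  (16 atoms)
goal ⊆ F2  ⇒  h_max = 2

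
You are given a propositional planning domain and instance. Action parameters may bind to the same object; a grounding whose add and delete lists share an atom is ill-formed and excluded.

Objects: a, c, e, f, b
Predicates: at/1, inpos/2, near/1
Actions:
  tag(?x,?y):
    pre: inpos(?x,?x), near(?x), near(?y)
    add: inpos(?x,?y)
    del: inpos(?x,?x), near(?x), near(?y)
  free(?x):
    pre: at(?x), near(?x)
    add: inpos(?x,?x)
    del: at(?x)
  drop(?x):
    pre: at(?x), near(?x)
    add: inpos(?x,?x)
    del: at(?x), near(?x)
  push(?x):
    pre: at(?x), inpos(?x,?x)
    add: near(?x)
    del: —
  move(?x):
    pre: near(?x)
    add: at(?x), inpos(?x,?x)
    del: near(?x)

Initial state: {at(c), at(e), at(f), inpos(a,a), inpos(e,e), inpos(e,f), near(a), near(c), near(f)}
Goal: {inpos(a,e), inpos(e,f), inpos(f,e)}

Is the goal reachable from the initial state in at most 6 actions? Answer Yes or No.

1. free(f)  →  {at(c), at(e), inpos(a,a), inpos(e,e), inpos(e,f), inpos(f,f), near(a), near(c), near(f)}
2. push(e)  →  {at(c), at(e), inpos(a,a), inpos(e,e), inpos(e,f), inpos(f,f), near(a), near(c), near(e), near(f)}
3. tag(a,e)  →  {at(c), at(e), inpos(a,e), inpos(e,e), inpos(e,f), inpos(f,f), near(c), near(f)}
4. push(e)  →  {at(c), at(e), inpos(a,e), inpos(e,e), inpos(e,f), inpos(f,f), near(c), near(e), near(f)}
5. tag(f,e)  →  {at(c), at(e), inpos(a,e), inpos(e,e), inpos(e,f), inpos(f,e), near(c)}
optimal plan length = 5; 5 ≤ 6

Yes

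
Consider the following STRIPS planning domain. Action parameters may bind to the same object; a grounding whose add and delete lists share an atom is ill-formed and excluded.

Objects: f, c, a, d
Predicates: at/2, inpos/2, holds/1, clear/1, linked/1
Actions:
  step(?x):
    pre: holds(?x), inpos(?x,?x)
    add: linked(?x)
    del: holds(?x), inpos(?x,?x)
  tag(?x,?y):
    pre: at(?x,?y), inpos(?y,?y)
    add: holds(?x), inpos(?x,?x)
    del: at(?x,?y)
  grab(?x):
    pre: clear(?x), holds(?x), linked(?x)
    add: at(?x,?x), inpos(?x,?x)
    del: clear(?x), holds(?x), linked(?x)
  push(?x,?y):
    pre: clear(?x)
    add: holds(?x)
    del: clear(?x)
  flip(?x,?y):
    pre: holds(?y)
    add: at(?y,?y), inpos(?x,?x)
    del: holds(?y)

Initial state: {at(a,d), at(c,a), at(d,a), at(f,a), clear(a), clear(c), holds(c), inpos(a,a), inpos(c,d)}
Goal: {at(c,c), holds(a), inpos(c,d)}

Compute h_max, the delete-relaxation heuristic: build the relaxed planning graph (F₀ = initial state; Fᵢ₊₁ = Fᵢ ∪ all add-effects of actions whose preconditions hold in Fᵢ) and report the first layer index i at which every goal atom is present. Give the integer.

1

F0 = init (9 atoms)
F1 = F0 ∪ {at(c,c), holds(a), holds(d), holds(f), inpos(c,c), inpos(d,d), inpos(f,f)}  (16 atoms)
goal ⊆ F1  ⇒  h_max = 1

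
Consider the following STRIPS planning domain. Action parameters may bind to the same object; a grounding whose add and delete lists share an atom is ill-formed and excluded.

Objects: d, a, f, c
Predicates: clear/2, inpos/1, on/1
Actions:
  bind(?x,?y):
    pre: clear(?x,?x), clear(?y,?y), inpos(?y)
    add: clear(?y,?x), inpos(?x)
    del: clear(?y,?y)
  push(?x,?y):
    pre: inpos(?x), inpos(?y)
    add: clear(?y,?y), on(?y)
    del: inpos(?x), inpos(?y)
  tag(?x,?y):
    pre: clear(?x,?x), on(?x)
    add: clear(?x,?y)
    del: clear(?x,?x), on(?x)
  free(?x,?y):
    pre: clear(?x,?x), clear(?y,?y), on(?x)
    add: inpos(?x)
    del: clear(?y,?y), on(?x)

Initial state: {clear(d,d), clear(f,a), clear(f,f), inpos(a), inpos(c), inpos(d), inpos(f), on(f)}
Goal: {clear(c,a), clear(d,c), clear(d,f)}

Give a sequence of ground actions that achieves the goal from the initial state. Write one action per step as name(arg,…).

1. bind(f,d)  →  {clear(d,f), clear(f,a), clear(f,f), inpos(a), inpos(c), inpos(d), inpos(f), on(f)}
2. push(d,d)  →  {clear(d,d), clear(d,f), clear(f,a), clear(f,f), inpos(a), inpos(c), inpos(f), on(d), on(f)}
3. push(a,c)  →  {clear(c,c), clear(d,d), clear(d,f), clear(f,a), clear(f,f), inpos(f), on(c), on(d), on(f)}
4. tag(d,c)  →  {clear(c,c), clear(d,c), clear(d,f), clear(f,a), clear(f,f), inpos(f), on(c), on(f)}
5. tag(c,a)  →  {clear(c,a), clear(d,c), clear(d,f), clear(f,a), clear(f,f), inpos(f), on(f)}

bind(f,d); push(d,d); push(a,c); tag(d,c); tag(c,a)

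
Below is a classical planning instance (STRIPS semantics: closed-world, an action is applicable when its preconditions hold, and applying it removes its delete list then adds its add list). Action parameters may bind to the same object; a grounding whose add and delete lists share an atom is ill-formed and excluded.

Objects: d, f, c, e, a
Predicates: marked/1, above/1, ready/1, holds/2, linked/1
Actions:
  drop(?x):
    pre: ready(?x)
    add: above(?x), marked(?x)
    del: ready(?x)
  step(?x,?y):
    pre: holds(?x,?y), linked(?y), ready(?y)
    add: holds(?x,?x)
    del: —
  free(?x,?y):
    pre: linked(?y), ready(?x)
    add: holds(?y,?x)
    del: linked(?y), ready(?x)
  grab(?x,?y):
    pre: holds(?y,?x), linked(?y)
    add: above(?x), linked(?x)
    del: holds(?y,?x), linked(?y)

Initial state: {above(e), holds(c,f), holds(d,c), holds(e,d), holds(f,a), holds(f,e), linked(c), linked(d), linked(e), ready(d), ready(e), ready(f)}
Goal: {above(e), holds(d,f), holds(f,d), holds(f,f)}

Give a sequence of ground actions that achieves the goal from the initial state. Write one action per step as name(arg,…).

step(f,e); free(f,d); grab(f,c); free(d,f)

1. step(f,e)  →  {above(e), holds(c,f), holds(d,c), holds(e,d), holds(f,a), holds(f,e), holds(f,f), linked(c), linked(d), linked(e), ready(d), ready(e), ready(f)}
2. free(f,d)  →  {above(e), holds(c,f), holds(d,c), holds(d,f), holds(e,d), holds(f,a), holds(f,e), holds(f,f), linked(c), linked(e), ready(d), ready(e)}
3. grab(f,c)  →  {above(e), above(f), holds(d,c), holds(d,f), holds(e,d), holds(f,a), holds(f,e), holds(f,f), linked(e), linked(f), ready(d), ready(e)}
4. free(d,f)  →  {above(e), above(f), holds(d,c), holds(d,f), holds(e,d), holds(f,a), holds(f,d), holds(f,e), holds(f,f), linked(e), ready(e)}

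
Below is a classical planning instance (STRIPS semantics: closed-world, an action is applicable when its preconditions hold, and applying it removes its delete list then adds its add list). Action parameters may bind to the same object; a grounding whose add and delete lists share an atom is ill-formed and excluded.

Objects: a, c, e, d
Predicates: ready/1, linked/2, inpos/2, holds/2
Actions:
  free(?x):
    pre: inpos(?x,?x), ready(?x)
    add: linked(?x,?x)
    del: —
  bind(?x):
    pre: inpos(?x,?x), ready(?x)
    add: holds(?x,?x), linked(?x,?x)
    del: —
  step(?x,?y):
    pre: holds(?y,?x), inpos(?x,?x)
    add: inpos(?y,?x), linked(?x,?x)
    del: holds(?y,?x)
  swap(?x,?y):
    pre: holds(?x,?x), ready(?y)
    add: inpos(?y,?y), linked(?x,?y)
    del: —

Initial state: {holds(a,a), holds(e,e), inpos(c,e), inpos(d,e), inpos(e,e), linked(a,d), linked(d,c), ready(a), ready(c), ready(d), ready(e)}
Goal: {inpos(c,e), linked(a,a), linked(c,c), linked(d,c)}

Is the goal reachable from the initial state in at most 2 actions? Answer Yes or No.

1. swap(a,a)  →  {holds(a,a), holds(e,e), inpos(a,a), inpos(c,e), inpos(d,e), inpos(e,e), linked(a,a), linked(a,d), linked(d,c), ready(a), ready(c), ready(d), ready(e)}
2. swap(a,c)  →  {holds(a,a), holds(e,e), inpos(a,a), inpos(c,c), inpos(c,e), inpos(d,e), inpos(e,e), linked(a,a), linked(a,c), linked(a,d), linked(d,c), ready(a), ready(c), ready(d), ready(e)}
3. free(c)  →  {holds(a,a), holds(e,e), inpos(a,a), inpos(c,c), inpos(c,e), inpos(d,e), inpos(e,e), linked(a,a), linked(a,c), linked(a,d), linked(c,c), linked(d,c), ready(a), ready(c), ready(d), ready(e)}
optimal plan length = 3; 3 > 2

No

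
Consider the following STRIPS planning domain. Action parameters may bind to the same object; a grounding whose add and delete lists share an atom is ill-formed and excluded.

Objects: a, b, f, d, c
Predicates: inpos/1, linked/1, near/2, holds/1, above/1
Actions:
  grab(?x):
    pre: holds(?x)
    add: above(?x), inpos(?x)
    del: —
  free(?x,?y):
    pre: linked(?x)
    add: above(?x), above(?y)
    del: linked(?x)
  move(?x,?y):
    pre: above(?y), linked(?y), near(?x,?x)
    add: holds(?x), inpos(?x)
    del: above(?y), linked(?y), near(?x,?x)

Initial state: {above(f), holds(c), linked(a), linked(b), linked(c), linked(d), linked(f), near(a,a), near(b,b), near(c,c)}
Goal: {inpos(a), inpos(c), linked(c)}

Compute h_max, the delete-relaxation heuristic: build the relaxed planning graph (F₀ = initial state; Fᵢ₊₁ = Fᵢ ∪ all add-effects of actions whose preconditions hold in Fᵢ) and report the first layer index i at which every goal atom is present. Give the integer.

F0 = init (10 atoms)
F1 = F0 ∪ {above(a), above(b), above(c), above(d), holds(a), holds(b), inpos(a), inpos(b), inpos(c)}  (19 atoms)
goal ⊆ F1  ⇒  h_max = 1

1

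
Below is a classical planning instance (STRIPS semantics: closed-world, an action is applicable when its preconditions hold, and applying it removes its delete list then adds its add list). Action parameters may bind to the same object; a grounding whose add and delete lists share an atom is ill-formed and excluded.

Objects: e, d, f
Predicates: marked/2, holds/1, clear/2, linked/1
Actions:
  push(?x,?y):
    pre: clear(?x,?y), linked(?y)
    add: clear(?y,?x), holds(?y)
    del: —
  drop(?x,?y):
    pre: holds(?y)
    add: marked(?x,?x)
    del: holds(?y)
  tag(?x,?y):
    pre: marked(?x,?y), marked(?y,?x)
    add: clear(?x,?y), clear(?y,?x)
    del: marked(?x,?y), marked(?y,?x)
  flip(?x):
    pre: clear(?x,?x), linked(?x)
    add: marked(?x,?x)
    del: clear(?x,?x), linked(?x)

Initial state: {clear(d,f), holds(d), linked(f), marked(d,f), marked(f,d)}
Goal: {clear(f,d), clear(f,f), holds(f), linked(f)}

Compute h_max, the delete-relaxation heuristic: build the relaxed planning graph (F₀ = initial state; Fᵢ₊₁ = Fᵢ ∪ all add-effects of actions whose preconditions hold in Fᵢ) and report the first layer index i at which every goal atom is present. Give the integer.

2

F0 = init (5 atoms)
F1 = F0 ∪ {clear(f,d), holds(f), marked(d,d), marked(e,e), marked(f,f)}  (10 atoms)
F2 = F1 ∪ {clear(d,d), clear(e,e), clear(f,f)}  (13 atoms)
goal ⊆ F2  ⇒  h_max = 2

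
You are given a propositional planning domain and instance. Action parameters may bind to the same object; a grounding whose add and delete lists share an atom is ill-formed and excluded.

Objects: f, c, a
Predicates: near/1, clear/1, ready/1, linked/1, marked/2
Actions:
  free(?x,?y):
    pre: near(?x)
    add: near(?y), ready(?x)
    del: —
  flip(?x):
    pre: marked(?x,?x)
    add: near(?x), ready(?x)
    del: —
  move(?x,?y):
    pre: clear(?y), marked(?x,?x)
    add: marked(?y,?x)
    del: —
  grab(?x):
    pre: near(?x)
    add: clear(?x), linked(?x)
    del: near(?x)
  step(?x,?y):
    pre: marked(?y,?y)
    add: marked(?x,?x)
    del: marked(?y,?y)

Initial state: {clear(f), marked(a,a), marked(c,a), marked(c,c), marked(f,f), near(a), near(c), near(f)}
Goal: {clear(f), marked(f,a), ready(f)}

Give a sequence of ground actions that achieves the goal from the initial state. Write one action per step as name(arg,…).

1. free(f,f)  →  {clear(f), marked(a,a), marked(c,a), marked(c,c), marked(f,f), near(a), near(c), near(f), ready(f)}
2. move(a,f)  →  {clear(f), marked(a,a), marked(c,a), marked(c,c), marked(f,a), marked(f,f), near(a), near(c), near(f), ready(f)}

free(f,f); move(a,f)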